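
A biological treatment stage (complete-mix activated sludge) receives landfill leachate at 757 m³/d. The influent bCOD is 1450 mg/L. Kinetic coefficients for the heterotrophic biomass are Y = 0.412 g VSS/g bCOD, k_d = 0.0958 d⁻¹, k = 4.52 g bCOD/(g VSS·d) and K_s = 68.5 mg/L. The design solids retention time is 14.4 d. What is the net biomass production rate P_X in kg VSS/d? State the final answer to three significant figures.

For a completely mixed reactor with recycle the Lawrence–McCarty relation gives S = K_s·(1 + k_d·θ_c) / [θ_c·(Y·k − k_d) − 1] = 68.5 × (1 + 0.0958 × 14.4) / [14.4 × (0.412 × 4.52 − 0.0958) − 1] = 163.0 / 24.44 = 6.670 mg/L.
Observed yield with endogenous decay: Y_obs = Y / (1 + k_d·θ_c) = 0.412 / (1 + 0.0958 × 14.4) = 0.412 / 2.380 = 0.1731 g VSS/g bCOD.
Substrate removed = Q·(S₀ − S) = 757 m³/d × (1450 − 6.67) g/m³ = 1.09×10^6 g/d = 1093 kg/d.
Biomass produced: P_X = Y_obs·Q·ΔS = 0.1731 × 1093 ≈ 189.2 kg VSS/d.

P_X ≈ 189 kg VSS/d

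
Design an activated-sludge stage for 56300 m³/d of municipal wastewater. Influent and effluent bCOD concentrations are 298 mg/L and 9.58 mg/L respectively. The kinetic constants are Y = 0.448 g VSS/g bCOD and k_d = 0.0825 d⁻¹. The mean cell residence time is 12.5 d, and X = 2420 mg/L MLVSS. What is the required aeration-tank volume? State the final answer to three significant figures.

V ≈ 18500 m³

Rearranging the biomass balance for a CMAS with decay, V = Y·Q·ΔS·θ_c / [X·(1+k_d θ_c)] = 0.448 × 56300 × (298 − 9.58) × 12.5 / [2420 × (1 + 0.0825 × 12.5)] = 9.09×10^7 / 4916 = 18499 m³.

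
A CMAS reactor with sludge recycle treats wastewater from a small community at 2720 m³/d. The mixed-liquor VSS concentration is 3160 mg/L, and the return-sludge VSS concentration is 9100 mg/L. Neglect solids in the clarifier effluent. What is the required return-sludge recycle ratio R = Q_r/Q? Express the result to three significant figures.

Mass balance around the secondary clarifier (neglecting effluent solids): R = X / (X_r − X) = 3160 / (9100 − 3160) = 0.5320.

R ≈ 0.532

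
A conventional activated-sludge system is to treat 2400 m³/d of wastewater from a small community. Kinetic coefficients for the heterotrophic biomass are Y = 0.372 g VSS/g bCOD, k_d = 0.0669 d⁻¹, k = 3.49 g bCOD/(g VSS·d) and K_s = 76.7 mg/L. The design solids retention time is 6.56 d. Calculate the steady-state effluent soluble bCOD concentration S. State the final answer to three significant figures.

S ≈ 15.6 mg/L

From the Monod/SRT balance for a CMAS, S = K_s·(1+k_d θ_c)/[θ_c·(Y k − k_d) − 1] = 76.7 × (1 + 0.0669 × 6.56) / [6.56 × (0.372 × 3.49 − 0.0669) − 1] = 110.4 / 7.078 = 15.59 mg/L.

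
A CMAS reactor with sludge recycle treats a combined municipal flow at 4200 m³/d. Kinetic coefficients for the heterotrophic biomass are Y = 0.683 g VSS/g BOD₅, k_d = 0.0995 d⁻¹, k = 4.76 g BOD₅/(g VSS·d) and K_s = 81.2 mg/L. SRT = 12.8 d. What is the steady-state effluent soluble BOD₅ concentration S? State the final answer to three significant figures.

S ≈ 4.69 mg/L

Effluent substrate depends only on kinetics and SRT: S = K_s(1 + k_d θ_c) / [θ_c(Yk − k_d) − 1] = 81.2 × (1 + 0.0995 × 12.8) / [12.8 × (0.683 × 4.76 − 0.0995) − 1] = 184.6 / 39.34 = 4.693 mg/L.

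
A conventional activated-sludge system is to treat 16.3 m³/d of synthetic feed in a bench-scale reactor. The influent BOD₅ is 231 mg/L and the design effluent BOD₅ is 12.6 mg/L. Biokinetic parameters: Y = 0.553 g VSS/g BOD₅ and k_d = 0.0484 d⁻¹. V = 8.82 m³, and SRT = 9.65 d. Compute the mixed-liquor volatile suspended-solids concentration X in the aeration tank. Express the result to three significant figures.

X ≈ 1470 mg/L

X = Y·Q·ΔS·θ_c / [V·(1 + k_d θ_c)] = 0.553 × 16.3 × (231 − 12.6) × 9.65 / [8.82 × (1 + 0.0484 × 9.65)] = 1468 mg/L.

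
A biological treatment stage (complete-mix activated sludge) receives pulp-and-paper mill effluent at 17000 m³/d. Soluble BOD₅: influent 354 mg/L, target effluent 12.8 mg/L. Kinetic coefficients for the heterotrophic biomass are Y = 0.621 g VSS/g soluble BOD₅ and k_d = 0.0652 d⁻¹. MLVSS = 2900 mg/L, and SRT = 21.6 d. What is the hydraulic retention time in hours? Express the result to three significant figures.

Steady-state biomass mass balance: V·X·(1 + k_d·θ_c) = Y·Q·(S₀ − S)·θ_c, so V = 0.621 × 17000 × (354 − 12.8) × 21.6 / [2900 × (1 + 0.0652 × 21.6)] = 7.78×10^7 / 6984 = 11140 m³.
τ = V/Q = 11140/17000 = 0.6553 d, or 15.73 h.

τ ≈ 15.7 h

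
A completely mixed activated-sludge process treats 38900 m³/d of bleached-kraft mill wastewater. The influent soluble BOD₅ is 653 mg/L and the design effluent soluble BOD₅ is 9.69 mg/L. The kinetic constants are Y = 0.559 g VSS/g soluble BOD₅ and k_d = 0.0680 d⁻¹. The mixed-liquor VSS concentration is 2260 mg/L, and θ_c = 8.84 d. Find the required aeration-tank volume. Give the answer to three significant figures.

V ≈ 34200 m³

Rearranging the biomass balance for a CMAS with decay, V = Y·Q·ΔS·θ_c / [X·(1+k_d θ_c)] = 0.559 × 38900 × (653 − 9.69) × 8.84 / [2260 × (1 + 0.0680 × 8.84)] = 1.24×10^8 / 3619 = 34174 m³.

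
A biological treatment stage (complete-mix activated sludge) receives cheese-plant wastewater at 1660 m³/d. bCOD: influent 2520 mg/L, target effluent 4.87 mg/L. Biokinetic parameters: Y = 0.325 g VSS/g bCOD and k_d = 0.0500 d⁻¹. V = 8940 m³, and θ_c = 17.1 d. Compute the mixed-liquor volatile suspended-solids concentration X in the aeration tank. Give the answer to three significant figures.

X ≈ 1400 mg/L

X = Y·Q·ΔS·θ_c / [V·(1 + k_d θ_c)] = 0.325 × 1660 × (2520 − 4.87) × 17.1 / [8940 × (1 + 0.0500 × 17.1)] = 1399 mg/L.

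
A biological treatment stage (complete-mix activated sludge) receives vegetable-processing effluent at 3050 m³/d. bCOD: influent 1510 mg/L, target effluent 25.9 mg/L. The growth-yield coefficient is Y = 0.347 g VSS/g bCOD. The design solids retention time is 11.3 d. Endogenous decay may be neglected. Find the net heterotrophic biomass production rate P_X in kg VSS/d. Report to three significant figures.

Since k_d ≈ 0, Y_obs = Y = 0.347 g VSS/g bCOD.
Mass of bCOD removed per day: Q(S₀ − S) = 3050 × 1484 g/m³ = 4527 kg/d.
P_X = Y_obs · Q(S₀ − S) = 0.3470 × 4527 = 1571 kg VSS/d.

P_X ≈ 1570 kg VSS/d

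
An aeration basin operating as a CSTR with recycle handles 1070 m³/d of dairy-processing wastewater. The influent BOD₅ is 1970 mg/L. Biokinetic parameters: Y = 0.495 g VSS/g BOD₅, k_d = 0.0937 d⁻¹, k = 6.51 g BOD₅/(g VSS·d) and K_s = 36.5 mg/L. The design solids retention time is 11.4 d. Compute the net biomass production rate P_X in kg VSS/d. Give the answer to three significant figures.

P_X ≈ 504 kg VSS/d

From the Monod/SRT balance for a CMAS, S = K_s·(1+k_d θ_c)/[θ_c·(Y k − k_d) − 1] = 36.5 × (1 + 0.0937 × 11.4) / [11.4 × (0.495 × 6.51 − 0.0937) − 1] = 75.49 / 34.67 = 2.177 mg/L.
Correct the yield for decay: Y_obs = Y/(1 + k_d θ_c) = 0.495 / (1 + 0.0937 × 11.4) = 0.495 / 2.068 = 0.2393.
Q·(S₀ − S) = 1070 × (1970 − 2.18) × 10⁻³ = 2106 kg/d removed.
So the net sludge growth is P_X = 0.2393 × 2106 = 503.9 kg VSS/d.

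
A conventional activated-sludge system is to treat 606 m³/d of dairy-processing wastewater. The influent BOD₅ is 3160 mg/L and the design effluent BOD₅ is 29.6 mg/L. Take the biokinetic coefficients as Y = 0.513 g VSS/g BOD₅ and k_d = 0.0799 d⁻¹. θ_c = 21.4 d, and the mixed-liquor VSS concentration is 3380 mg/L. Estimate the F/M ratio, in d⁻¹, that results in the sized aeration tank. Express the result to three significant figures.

F/M ≈ 0.249 d⁻¹

Rearranging the biomass balance for a CMAS with decay, V = Y·Q·ΔS·θ_c / [X·(1+k_d θ_c)] = 0.513 × 606 × (3160 − 29.6) × 21.4 / [3380 × (1 + 0.0799 × 21.4)] = 2.08×10^7 / 9159 = 2274 m³.
F/M = applied load / biomass = Q·S₀/(V·X) = 606 × 3160 / (2274 × 3380) = 0.2492 d⁻¹.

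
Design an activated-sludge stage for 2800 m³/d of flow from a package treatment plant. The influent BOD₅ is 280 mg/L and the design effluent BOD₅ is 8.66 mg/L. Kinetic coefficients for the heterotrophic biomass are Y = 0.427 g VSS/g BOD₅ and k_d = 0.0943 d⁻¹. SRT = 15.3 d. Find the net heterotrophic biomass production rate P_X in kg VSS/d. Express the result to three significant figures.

P_X ≈ 133 kg VSS/d

The observed yield is Y_obs = Y/(1 + k_d·θ_c) = 0.427 / (1 + 0.0943 × 15.3) = 0.427 / 2.443 = 0.1748 g VSS per g BOD₅ removed.
ΔS = 280 − 8.66 = 271.3 mg/L, so the substrate removal rate is 2800 × 271.3/1000 = 759.8 kg BOD₅/d.
Biomass produced: P_X = Y_obs·Q·ΔS = 0.1748 × 759.8 ≈ 132.8 kg VSS/d.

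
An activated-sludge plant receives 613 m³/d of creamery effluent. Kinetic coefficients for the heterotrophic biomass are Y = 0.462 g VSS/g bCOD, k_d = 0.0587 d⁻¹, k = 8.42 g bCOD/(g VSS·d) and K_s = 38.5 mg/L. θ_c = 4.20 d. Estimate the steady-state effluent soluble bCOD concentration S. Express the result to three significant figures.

S ≈ 3.18 mg/L

From the Monod/SRT balance for a CMAS, S = K_s·(1+k_d θ_c)/[θ_c·(Y k − k_d) − 1] = 38.5 × (1 + 0.0587 × 4.20) / [4.20 × (0.462 × 8.42 − 0.0587) − 1] = 47.99 / 15.09 = 3.180 mg/L.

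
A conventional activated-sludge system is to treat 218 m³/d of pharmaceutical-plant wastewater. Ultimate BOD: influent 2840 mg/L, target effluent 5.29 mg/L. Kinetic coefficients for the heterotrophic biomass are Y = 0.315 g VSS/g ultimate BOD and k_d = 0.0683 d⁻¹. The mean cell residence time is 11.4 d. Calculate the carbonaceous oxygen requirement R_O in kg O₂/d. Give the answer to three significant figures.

Correct the yield for decay: Y_obs = Y/(1 + k_d θ_c) = 0.315 / (1 + 0.0683 × 11.4) = 0.315 / 1.779 = 0.1771.
Q·(S₀ − S) = 218 × (2840 − 5.29) × 10⁻³ = 618.0 kg/d removed.
Biomass synthesised: P_X = Y_obs × 618.0 = 109.4 kg VSS/d.
R_O = Q·(S₀ − S) − 1.42·P_X = 618.0 − 1.42 × 109.4 = 462.6 kg O₂/d.

R_O ≈ 463 kg O₂/d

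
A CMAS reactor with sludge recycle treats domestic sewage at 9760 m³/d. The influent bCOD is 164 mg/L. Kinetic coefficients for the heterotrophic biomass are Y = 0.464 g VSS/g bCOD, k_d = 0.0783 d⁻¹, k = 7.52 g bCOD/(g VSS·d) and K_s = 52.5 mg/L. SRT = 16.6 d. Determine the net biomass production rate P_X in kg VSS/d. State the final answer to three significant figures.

P_X ≈ 319 kg VSS/d

For a completely mixed reactor with recycle the Lawrence–McCarty relation gives S = K_s·(1 + k_d·θ_c) / [θ_c·(Y·k − k_d) − 1] = 52.5 × (1 + 0.0783 × 16.6) / [16.6 × (0.464 × 7.52 − 0.0783) − 1] = 120.7 / 55.62 = 2.171 mg/L.
Observed yield with endogenous decay: Y_obs = Y / (1 + k_d·θ_c) = 0.464 / (1 + 0.0783 × 16.6) = 0.464 / 2.300 = 0.2018 g VSS/g bCOD.
Substrate removed = Q·(S₀ − S) = 9760 m³/d × (164 − 2.17) g/m³ = 1.58×10^6 g/d = 1579 kg/d.
So the net sludge growth is P_X = 0.2018 × 1579 = 318.7 kg VSS/d.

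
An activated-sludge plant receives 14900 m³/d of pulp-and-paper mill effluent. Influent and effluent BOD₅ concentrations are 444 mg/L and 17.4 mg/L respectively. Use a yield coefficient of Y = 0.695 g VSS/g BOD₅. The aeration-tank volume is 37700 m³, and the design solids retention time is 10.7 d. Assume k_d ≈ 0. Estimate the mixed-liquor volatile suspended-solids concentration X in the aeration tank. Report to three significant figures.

Without decay, X = Y Q (S₀−S) θ_c / V = 0.695 × 14900 × (444 − 17.4) × 10.7 / 37700 = 1254 mg/L.

X ≈ 1250 mg/L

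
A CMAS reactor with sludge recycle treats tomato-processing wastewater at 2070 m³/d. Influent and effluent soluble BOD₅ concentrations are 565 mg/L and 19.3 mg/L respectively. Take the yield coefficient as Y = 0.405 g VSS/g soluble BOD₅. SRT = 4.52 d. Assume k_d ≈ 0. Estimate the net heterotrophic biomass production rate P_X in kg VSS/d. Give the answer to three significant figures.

No decay correction is needed, so Y_obs = Y = 0.405.
Q·(S₀ − S) = 2070 × (565 − 19.3) × 10⁻³ = 1130 kg/d removed.
Net biomass production P_X = Y_obs × Q·(S₀ − S) = 0.4050 × 1130 = 457.5 kg VSS/d.

P_X ≈ 457 kg VSS/d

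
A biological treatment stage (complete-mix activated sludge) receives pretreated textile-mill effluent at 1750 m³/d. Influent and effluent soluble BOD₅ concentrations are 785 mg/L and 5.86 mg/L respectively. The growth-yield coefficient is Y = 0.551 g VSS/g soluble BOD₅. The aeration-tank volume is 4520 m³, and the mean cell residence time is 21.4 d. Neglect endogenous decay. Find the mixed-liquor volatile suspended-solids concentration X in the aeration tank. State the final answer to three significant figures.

X ≈ 3560 mg/L

X = Y·Q·ΔS·θ_c / V = 0.551 × 1750 × (785 − 5.86) × 21.4 / 4520 = 3557 mg/L.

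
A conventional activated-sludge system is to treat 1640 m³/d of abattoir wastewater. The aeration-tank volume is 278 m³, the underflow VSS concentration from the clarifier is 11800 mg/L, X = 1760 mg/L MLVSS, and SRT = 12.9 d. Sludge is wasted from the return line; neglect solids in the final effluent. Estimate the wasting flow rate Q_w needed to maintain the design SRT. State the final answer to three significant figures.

Q_w ≈ 3.21 m³/d

Wasting from the return line (neglecting effluent solids): Q_w = V·X / (θ_c·X_r) = 278.0 × 1760 / (12.9 × 11800) = 3.214 m³/d.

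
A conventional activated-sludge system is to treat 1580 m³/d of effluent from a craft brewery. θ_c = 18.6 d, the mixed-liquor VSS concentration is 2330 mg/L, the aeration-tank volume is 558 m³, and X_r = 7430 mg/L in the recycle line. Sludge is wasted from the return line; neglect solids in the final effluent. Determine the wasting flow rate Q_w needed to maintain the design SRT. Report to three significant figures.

Q_w ≈ 9.41 m³/d

θ_c = V·X/(Q_w·X_r) when wasting from the recycle, so Q_w = V·X/(θ_c·X_r) = 558.0 × 2330 / (18.6 × 7430) = 9.408 m³/d.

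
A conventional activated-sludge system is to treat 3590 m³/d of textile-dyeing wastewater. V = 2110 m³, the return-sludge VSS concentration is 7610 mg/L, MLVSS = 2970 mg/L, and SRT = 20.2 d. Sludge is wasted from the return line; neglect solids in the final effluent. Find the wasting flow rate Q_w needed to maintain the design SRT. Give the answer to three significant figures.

Q_w ≈ 40.8 m³/d

Q_w = (V·X)/(θ_c X_r) = 2110 × 2970 / (20.2 × 7610) = 40.77 m³/d.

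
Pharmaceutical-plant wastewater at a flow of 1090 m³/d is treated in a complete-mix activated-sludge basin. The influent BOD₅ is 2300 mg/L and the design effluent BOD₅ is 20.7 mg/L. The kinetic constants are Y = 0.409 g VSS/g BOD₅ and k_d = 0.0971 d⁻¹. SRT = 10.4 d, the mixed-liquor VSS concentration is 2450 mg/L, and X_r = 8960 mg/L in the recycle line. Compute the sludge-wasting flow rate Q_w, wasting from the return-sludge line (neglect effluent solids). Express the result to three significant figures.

Q_w ≈ 56.4 m³/d

From the SRT design equation V = Y Q (S₀−S) θ_c / [X (1 + k_d θ_c)] = 0.409 × 1090 × (2300 − 20.7) × 10.4 / [2450 × (1 + 0.0971 × 10.4)] = 1.06×10^7 / 4924 = 2146 m³.
θ_c = V·X/(Q_w·X_r) when wasting from the recycle, so Q_w = V·X/(θ_c·X_r) = 2146 × 2450 / (10.4 × 8960) = 56.43 m³/d.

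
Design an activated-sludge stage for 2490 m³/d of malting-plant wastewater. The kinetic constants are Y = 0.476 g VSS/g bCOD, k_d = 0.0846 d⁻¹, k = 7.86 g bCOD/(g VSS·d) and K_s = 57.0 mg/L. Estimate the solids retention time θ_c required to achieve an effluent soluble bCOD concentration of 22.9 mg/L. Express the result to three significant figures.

Specific growth rate at S = 22.9 mg/L: μ = YkS/(K_s+S) = 0.476·7.86·22.9/(57.0+22.9) = 1.072 d⁻¹.
1/θ_c = 1.072 − 0.0846 = 0.9877 d⁻¹, so θ_c = 1.012 d.

θ_c ≈ 1.01 d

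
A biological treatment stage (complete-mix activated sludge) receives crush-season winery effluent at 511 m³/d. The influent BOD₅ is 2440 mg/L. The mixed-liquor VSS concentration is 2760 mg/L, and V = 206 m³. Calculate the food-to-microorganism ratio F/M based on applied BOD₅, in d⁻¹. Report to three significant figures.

F/M ≈ 2.19 d⁻¹

F/M = Q·S₀ / (V·X) = 511 × 2440 / (206.0 × 2760) = 2.193 g BOD₅·(g VSS·d)⁻¹.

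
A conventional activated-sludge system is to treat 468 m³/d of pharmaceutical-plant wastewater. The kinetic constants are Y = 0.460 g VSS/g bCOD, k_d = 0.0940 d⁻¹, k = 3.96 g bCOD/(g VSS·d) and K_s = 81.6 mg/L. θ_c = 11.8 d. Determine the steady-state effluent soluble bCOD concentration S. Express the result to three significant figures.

S ≈ 8.88 mg/L

Effluent substrate depends only on kinetics and SRT: S = K_s(1 + k_d θ_c) / [θ_c(Yk − k_d) − 1] = 81.6 × (1 + 0.0940 × 11.8) / [11.8 × (0.460 × 3.96 − 0.0940) − 1] = 172.1 / 19.39 = 8.878 mg/L.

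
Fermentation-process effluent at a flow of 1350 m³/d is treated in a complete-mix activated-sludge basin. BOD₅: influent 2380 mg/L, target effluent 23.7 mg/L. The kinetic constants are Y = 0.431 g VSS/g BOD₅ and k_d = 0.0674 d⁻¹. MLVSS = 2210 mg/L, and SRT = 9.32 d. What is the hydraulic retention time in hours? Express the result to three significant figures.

τ ≈ 63.1 h

Steady-state biomass mass balance: V·X·(1 + k_d·θ_c) = Y·Q·(S₀ − S)·θ_c, so V = 0.431 × 1350 × (2380 − 23.7) × 9.32 / [2210 × (1 + 0.0674 × 9.32)] = 1.28×10^7 / 3598 = 3551 m³.
HRT = V/Q = 3551 m³ / 1350 m³·d⁻¹ = 2.630 d × 24 = 63.13 h.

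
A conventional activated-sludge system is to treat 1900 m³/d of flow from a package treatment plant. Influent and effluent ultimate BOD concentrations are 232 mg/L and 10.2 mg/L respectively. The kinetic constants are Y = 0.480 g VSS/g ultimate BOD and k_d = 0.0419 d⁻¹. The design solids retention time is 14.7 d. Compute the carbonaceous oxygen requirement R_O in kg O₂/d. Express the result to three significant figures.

Y_obs = Y / (1 + k_d θ_c) = 0.480 / (1 + 0.0419 × 14.7) = 0.480 / 1.616 = 0.2970.
Mass of ultimate BOD removed per day: Q(S₀ − S) = 1900 × 221.8 g/m³ = 421.4 kg/d.
Net sludge production P_X = 0.2970 × 421.4 = 125.2 kg VSS/d.
R_O = Q·(S₀ − S) − 1.42·P_X = 421.4 − 1.42 × 125.2 = 243.7 kg O₂/d.

R_O ≈ 244 kg O₂/d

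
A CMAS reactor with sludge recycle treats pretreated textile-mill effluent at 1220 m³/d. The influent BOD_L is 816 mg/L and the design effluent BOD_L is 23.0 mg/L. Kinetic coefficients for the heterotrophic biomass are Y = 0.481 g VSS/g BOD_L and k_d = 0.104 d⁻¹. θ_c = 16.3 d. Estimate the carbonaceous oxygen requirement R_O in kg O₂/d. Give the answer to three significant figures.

Observed yield with endogenous decay: Y_obs = Y / (1 + k_d·θ_c) = 0.481 / (1 + 0.104 × 16.3) = 0.481 / 2.695 = 0.1785 g VSS/g BOD_L.
Mass of BOD_L removed per day: Q(S₀ − S) = 1220 × 793.0 g/m³ = 967.5 kg/d.
Biomass synthesised: P_X = Y_obs × 967.5 = 172.7 kg VSS/d.
R_O = Q·(S₀ − S) − 1.42·P_X = 967.5 − 1.42 × 172.7 = 722.3 kg O₂/d.

R_O ≈ 722 kg O₂/d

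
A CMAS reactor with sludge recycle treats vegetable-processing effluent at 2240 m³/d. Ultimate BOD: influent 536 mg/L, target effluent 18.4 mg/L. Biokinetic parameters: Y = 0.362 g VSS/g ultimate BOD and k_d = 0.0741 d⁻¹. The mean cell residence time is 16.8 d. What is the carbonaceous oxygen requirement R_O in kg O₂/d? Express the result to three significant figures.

The observed yield is Y_obs = Y/(1 + k_d·θ_c) = 0.362 / (1 + 0.0741 × 16.8) = 0.362 / 2.245 = 0.1613 g VSS per g ultimate BOD removed.
Mass of ultimate BOD removed per day: Q(S₀ − S) = 2240 × 517.6 g/m³ = 1159 kg/d.
Biomass synthesised: P_X = Y_obs × 1159 = 187.0 kg VSS/d.
R_O = Q·(S₀ − S) − 1.42·P_X = 1159 − 1.42 × 187.0 = 893.9 kg O₂/d.

R_O ≈ 894 kg O₂/d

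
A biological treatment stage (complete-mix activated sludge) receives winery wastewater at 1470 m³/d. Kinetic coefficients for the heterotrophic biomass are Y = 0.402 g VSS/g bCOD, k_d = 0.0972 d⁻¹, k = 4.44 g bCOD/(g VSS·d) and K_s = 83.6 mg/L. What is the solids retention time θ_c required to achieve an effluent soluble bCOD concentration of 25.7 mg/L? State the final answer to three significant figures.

At the target effluent, Y k S/(K_s+S) = 0.402×4.44×25.7/109.3 = 0.4197 d⁻¹.
θ_c = 1/(μ − k_d) = 1/(0.4197 − 0.0972) = 1/0.3225 = 3.101 d.

θ_c ≈ 3.10 d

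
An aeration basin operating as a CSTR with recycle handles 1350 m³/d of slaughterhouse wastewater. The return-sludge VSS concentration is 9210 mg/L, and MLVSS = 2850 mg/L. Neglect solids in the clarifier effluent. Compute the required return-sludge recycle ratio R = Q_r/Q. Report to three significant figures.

R ≈ 0.448

R = Q_r/Q = X/(X_r − X) = 2850 / (9210 − 2850) = 0.4481.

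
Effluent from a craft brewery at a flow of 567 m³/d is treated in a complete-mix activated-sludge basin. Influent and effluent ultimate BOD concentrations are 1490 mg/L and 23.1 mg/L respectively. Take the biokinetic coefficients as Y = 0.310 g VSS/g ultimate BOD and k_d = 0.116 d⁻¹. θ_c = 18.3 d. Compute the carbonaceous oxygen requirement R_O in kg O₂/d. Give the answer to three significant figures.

R_O ≈ 714 kg O₂/d

The observed yield is Y_obs = Y/(1 + k_d·θ_c) = 0.310 / (1 + 0.116 × 18.3) = 0.310 / 3.123 = 0.09927 g VSS per g ultimate BOD removed.
Q·(S₀ − S) = 567 × (1490 − 23.1) × 10⁻³ = 831.7 kg/d removed.
Biomass synthesised: P_X = Y_obs × 831.7 = 82.57 kg VSS/d.
Carbonaceous O₂ demand = substrate oxidised − cell-mass equivalent = 831.7 − 1.42 × 82.57 = 714.5 kg O₂/d.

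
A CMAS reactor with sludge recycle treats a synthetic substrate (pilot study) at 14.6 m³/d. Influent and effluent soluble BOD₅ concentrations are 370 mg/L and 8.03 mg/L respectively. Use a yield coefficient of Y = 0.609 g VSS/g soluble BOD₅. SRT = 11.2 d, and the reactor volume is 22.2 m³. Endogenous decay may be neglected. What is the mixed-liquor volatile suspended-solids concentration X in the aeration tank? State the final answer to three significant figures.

X = Y·Q·ΔS·θ_c / V = 0.609 × 14.6 × (370 − 8.03) × 11.2 / 22.2 = 1624 mg/L.

X ≈ 1620 mg/L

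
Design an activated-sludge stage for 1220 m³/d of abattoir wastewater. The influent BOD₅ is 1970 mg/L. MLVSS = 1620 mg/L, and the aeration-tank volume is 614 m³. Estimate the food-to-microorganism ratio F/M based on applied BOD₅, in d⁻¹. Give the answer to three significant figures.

F/M ≈ 2.42 d⁻¹

F/M = applied load / biomass = Q·S₀/(V·X) = 1220 × 1970 / (614.0 × 1620) = 2.416 d⁻¹.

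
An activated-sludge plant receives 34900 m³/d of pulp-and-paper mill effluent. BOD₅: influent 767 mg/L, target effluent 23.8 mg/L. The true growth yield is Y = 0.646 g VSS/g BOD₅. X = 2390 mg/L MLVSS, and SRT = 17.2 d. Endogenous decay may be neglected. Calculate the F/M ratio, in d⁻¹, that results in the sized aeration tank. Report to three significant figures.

Biomass mass balance (decay neglected): V·X = Y·Q·(S₀ − S)·θ_c, so V = 0.646 × 34900 × (767 − 23.8) × 17.2 / 2390 = 120585 m³.
F/M = applied load / biomass = Q·S₀/(V·X) = 34900 × 767 / (120585 × 2390) = 0.09288 d⁻¹.

F/M ≈ 0.0929 d⁻¹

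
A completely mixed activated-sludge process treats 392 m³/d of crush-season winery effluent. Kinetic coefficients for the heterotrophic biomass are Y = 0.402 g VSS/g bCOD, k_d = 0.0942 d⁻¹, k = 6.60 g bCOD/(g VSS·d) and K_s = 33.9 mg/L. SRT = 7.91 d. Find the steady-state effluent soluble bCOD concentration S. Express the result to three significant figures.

For a completely mixed reactor with recycle the Lawrence–McCarty relation gives S = K_s·(1 + k_d·θ_c) / [θ_c·(Y·k − k_d) − 1] = 33.9 × (1 + 0.0942 × 7.91) / [7.91 × (0.402 × 6.60 − 0.0942) − 1] = 59.16 / 19.24 = 3.075 mg/L.

S ≈ 3.07 mg/L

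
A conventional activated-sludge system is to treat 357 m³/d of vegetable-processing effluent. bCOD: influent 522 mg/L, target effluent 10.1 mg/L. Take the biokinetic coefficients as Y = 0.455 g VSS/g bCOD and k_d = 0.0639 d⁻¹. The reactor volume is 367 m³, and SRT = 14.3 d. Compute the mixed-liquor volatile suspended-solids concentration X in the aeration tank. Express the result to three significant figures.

X = Y·Q·ΔS·θ_c / [V·(1 + k_d θ_c)] = 0.455 × 357 × (522 − 10.1) × 14.3 / [367 × (1 + 0.0639 × 14.3)] = 1693 mg/L.

X ≈ 1690 mg/L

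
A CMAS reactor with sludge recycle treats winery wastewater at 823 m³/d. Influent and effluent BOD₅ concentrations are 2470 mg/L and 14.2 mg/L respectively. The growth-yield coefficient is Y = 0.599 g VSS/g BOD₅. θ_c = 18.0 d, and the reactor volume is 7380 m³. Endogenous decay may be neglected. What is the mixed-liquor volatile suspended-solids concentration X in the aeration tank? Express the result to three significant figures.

X = Y·Q·ΔS·θ_c / V = 0.599 × 823 × (2470 − 14.2) × 18.0 / 7380 = 2953 mg/L.

X ≈ 2950 mg/L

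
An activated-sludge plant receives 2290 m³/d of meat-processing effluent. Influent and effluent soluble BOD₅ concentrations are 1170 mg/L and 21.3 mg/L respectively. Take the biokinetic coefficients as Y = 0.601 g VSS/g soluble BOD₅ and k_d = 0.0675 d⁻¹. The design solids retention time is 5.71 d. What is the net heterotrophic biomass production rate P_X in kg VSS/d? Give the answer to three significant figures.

Observed yield with endogenous decay: Y_obs = Y / (1 + k_d·θ_c) = 0.601 / (1 + 0.0675 × 5.71) = 0.601 / 1.385 = 0.4338 g VSS/g soluble BOD₅.
ΔS = 1170 − 21.3 = 1149 mg/L, so the substrate removal rate is 2290 × 1149/1000 = 2631 kg soluble BOD₅/d.
Net biomass production P_X = Y_obs × Q·(S₀ − S) = 0.4338 × 2631 = 1141 kg VSS/d.

P_X ≈ 1140 kg VSS/d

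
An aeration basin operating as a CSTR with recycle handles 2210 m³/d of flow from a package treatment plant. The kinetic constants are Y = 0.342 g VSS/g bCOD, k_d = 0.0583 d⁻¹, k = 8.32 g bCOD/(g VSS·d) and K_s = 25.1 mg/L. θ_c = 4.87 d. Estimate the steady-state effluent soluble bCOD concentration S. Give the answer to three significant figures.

S ≈ 2.56 mg/L

For a completely mixed reactor with recycle the Lawrence–McCarty relation gives S = K_s·(1 + k_d·θ_c) / [θ_c·(Y·k − k_d) − 1] = 25.1 × (1 + 0.0583 × 4.87) / [4.87 × (0.342 × 8.32 − 0.0583) − 1] = 32.23 / 12.57 = 2.563 mg/L.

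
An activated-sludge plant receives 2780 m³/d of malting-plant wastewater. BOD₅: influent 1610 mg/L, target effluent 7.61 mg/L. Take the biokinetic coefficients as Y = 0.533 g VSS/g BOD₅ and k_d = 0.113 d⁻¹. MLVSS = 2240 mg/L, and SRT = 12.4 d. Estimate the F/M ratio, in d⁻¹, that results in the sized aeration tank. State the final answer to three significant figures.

F/M ≈ 0.365 d⁻¹

From the SRT design equation V = Y Q (S₀−S) θ_c / [X (1 + k_d θ_c)] = 0.533 × 2780 × (1610 − 7.61) × 12.4 / [2240 × (1 + 0.113 × 12.4)] = 2.94×10^7 / 5379 = 5474 m³.
Food-to-microorganism ratio F/M = Q S₀ / (V X) = 2780 × 1610 / (5474 × 2240) = 0.3650 d⁻¹.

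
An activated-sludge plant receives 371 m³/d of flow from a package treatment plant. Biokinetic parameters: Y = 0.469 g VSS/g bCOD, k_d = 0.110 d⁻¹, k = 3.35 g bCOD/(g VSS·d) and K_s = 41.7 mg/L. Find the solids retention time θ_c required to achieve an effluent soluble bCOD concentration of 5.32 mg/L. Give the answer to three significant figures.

θ_c ≈ 14.8 d

From 1/θ_c = Y·k·S/(K_s + S) − k_d: Y·k·S/(K_s+S) = 0.469 × 3.35 × 5.32 / (41.7 + 5.32) = 0.1778 d⁻¹.
1/θ_c = 0.1778 − 0.110 = 0.06777 d⁻¹, so θ_c = 14.76 d.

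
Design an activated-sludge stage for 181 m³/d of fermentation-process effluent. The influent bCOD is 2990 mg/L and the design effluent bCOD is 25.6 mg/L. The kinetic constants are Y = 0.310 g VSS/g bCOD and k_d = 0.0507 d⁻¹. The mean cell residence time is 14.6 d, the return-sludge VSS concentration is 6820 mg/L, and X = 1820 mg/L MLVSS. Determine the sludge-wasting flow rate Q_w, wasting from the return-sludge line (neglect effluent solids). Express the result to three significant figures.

Q_w ≈ 14.0 m³/d

Steady-state biomass mass balance: V·X·(1 + k_d·θ_c) = Y·Q·(S₀ − S)·θ_c, so V = 0.310 × 181 × (2990 − 25.6) × 14.6 / [1820 × (1 + 0.0507 × 14.6)] = 2.43×10^6 / 3167 = 766.8 m³.
θ_c = V·X/(Q_w·X_r) when wasting from the recycle, so Q_w = V·X/(θ_c·X_r) = 766.8 × 1820 / (14.6 × 6820) = 14.01 m³/d.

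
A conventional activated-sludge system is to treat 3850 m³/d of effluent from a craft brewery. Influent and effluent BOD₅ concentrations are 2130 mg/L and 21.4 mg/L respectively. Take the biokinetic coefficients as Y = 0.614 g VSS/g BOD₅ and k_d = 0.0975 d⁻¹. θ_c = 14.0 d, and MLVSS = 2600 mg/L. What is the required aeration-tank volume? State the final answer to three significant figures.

From the SRT design equation V = Y Q (S₀−S) θ_c / [X (1 + k_d θ_c)] = 0.614 × 3850 × (2130 − 21.4) × 14.0 / [2600 × (1 + 0.0975 × 14.0)] = 6.98×10^7 / 6149 = 11349 m³.

V ≈ 11300 m³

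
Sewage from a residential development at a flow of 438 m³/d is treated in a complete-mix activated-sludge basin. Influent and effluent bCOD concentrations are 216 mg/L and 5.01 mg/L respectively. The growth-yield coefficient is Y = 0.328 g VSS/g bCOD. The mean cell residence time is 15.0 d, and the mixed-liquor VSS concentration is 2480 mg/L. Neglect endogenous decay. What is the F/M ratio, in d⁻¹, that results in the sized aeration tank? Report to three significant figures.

With k_d = 0 the design equation reduces to V = Y Q (S₀−S) θ_c / X = 0.328 × 438 × (216 − 5.01) × 15.0 / 2480 = 183.3 m³.
F/M = Q·S₀ / (V·X) = 438 × 216 / (183.3 × 2480) = 0.2081 g bCOD·(g VSS·d)⁻¹.

F/M ≈ 0.208 d⁻¹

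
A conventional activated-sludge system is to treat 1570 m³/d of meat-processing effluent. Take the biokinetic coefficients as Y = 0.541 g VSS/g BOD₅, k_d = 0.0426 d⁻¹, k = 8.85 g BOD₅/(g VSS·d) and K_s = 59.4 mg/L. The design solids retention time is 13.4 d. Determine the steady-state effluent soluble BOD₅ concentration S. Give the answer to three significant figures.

For a completely mixed reactor with recycle the Lawrence–McCarty relation gives S = K_s·(1 + k_d·θ_c) / [θ_c·(Y·k − k_d) − 1] = 59.4 × (1 + 0.0426 × 13.4) / [13.4 × (0.541 × 8.85 − 0.0426) − 1] = 93.31 / 62.59 = 1.491 mg/L.

S ≈ 1.49 mg/L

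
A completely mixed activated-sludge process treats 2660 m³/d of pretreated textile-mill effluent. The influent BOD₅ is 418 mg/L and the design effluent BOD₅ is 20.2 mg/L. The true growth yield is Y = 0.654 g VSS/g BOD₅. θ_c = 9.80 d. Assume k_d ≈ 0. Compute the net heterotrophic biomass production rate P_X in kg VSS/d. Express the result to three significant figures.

No decay correction is needed, so Y_obs = Y = 0.654.
ΔS = 418 − 20.2 = 397.8 mg/L, so the substrate removal rate is 2660 × 397.8/1000 = 1058 kg BOD₅/d.
So the net sludge growth is P_X = 0.6540 × 1058 = 692.0 kg VSS/d.

P_X ≈ 692 kg VSS/d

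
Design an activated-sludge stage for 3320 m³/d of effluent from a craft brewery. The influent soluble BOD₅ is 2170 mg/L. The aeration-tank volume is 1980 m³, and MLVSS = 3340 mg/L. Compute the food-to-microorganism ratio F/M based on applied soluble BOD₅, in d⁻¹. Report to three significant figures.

F/M ≈ 1.09 d⁻¹

Food-to-microorganism ratio F/M = Q S₀ / (V X) = 3320 × 2170 / (1980 × 3340) = 1.089 d⁻¹.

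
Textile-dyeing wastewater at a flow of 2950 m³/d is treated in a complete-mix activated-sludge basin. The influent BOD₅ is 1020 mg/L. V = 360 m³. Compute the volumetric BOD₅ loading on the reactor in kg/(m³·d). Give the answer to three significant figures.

L_v ≈ 8.36 kg BOD₅/(m³·d)

Applied BOD₅ load per unit volume = Q·S₀/V = (2950 × 1020/1000)/360.0 = 8.358 kg BOD₅·m⁻³·d⁻¹.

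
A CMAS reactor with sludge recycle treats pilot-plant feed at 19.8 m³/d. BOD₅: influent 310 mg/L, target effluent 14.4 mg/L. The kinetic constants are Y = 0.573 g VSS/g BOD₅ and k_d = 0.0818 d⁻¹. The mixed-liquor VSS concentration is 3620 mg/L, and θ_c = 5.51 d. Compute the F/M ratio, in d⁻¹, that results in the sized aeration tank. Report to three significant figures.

From the SRT design equation V = Y Q (S₀−S) θ_c / [X (1 + k_d θ_c)] = 0.573 × 19.8 × (310 − 14.4) × 5.51 / [3620 × (1 + 0.0818 × 5.51)] = 1.85×10^4 / 5252 = 3.519 m³.
F/M = Q·S₀ / (V·X) = 19.8 × 310 / (3.519 × 3620) = 0.4819 g BOD₅·(g VSS·d)⁻¹.

F/M ≈ 0.482 d⁻¹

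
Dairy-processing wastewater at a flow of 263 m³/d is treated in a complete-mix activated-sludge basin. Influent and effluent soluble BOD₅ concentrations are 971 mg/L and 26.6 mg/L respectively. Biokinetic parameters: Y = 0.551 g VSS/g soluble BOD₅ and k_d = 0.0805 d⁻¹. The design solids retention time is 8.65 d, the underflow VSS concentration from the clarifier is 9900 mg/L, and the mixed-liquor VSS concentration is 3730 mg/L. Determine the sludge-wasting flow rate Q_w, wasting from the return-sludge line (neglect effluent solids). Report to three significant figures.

Steady-state biomass mass balance: V·X·(1 + k_d·θ_c) = Y·Q·(S₀ − S)·θ_c, so V = 0.551 × 263 × (971 − 26.6) × 8.65 / [3730 × (1 + 0.0805 × 8.65)] = 1.18×10^6 / 6327 = 187.1 m³.
Wasting from the return line (neglecting effluent solids): Q_w = V·X / (θ_c·X_r) = 187.1 × 3730 / (8.65 × 9900) = 8.149 m³/d.

Q_w ≈ 8.15 m³/d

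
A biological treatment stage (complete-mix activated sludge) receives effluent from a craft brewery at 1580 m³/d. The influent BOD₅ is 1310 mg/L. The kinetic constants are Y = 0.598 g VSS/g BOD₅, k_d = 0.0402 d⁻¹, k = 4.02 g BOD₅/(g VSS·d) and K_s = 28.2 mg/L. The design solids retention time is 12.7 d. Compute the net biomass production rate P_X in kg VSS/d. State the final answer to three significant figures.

P_X ≈ 818 kg VSS/d

Effluent substrate depends only on kinetics and SRT: S = K_s(1 + k_d θ_c) / [θ_c(Yk − k_d) − 1] = 28.2 × (1 + 0.0402 × 12.7) / [12.7 × (0.598 × 4.02 − 0.0402) − 1] = 42.60 / 29.02 = 1.468 mg/L.
Correct the yield for decay: Y_obs = Y/(1 + k_d θ_c) = 0.598 / (1 + 0.0402 × 12.7) = 0.598 / 1.511 = 0.3959.
Q·(S₀ − S) = 1580 × (1310 − 1.47) × 10⁻³ = 2067 kg/d removed.
Biomass produced: P_X = Y_obs·Q·ΔS = 0.3959 × 2067 ≈ 818.5 kg VSS/d.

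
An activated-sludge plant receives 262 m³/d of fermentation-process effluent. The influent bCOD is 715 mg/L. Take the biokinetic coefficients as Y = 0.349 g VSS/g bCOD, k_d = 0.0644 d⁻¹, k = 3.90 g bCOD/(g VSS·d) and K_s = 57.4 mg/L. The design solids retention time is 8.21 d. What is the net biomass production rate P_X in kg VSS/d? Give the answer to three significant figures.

Effluent substrate depends only on kinetics and SRT: S = K_s(1 + k_d θ_c) / [θ_c(Yk − k_d) − 1] = 57.4 × (1 + 0.0644 × 8.21) / [8.21 × (0.349 × 3.90 − 0.0644) − 1] = 87.75 / 9.646 = 9.097 mg/L.
The observed yield is Y_obs = Y/(1 + k_d·θ_c) = 0.349 / (1 + 0.0644 × 8.21) = 0.349 / 1.529 = 0.2283 g VSS per g bCOD removed.
ΔS = 715 − 9.10 = 705.9 mg/L, so the substrate removal rate is 262 × 705.9/1000 = 184.9 kg bCOD/d.
Net biomass production P_X = Y_obs × Q·(S₀ − S) = 0.2283 × 184.9 = 42.22 kg VSS/d.

P_X ≈ 42.2 kg VSS/d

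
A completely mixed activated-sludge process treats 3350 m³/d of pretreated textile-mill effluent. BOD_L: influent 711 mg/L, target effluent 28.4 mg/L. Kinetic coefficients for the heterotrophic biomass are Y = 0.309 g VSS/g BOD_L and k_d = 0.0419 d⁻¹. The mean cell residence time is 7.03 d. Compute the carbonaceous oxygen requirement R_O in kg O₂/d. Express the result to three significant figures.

Correct the yield for decay: Y_obs = Y/(1 + k_d θ_c) = 0.309 / (1 + 0.0419 × 7.03) = 0.309 / 1.295 = 0.2387.
Substrate removed = Q·(S₀ − S) = 3350 m³/d × (711 − 28.4) g/m³ = 2.29×10^6 g/d = 2287 kg/d.
Net sludge production P_X = 0.2387 × 2287 = 545.8 kg VSS/d.
Carbonaceous O₂ demand = substrate oxidised − cell-mass equivalent = 2287 − 1.42 × 545.8 = 1512 kg O₂/d.

R_O ≈ 1510 kg O₂/d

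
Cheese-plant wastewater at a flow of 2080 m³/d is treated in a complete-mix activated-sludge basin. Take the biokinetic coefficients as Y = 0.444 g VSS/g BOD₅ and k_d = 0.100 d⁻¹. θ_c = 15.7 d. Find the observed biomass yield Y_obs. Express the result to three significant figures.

Y_obs ≈ 0.173 g VSS/g BOD₅

Y_obs = Y / (1 + k_d θ_c) = 0.444 / (1 + 0.100 × 15.7) = 0.444 / 2.570 = 0.1728.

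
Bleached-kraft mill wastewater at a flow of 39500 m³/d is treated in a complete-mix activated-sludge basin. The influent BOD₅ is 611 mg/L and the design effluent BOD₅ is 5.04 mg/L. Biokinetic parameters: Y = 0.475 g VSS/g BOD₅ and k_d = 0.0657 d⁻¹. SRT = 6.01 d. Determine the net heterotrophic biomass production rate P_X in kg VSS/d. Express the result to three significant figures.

Y_obs = Y / (1 + k_d θ_c) = 0.475 / (1 + 0.0657 × 6.01) = 0.475 / 1.395 = 0.3405.
Substrate removed = Q·(S₀ − S) = 39500 m³/d × (611 − 5.04) g/m³ = 2.39×10^7 g/d = 23935 kg/d.
Net biomass production P_X = Y_obs × Q·(S₀ − S) = 0.3405 × 23935 = 8151 kg VSS/d.

P_X ≈ 8150 kg VSS/d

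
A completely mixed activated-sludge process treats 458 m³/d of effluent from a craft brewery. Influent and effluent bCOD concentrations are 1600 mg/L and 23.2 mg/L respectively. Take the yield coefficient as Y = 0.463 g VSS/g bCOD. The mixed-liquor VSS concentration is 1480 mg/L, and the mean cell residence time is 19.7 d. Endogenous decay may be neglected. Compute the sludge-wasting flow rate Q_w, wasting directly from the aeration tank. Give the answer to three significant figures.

V·X = Y·Q·ΔS·θ_c gives V = 0.463 × 458 × (1600 − 23.2) × 19.7 / 1480 = 4451 m³.
For wasting at MLVSS concentration, Q_w = V/θ_c = 4451/19.7 = 225.9 m³/d.

Q_w ≈ 226 m³/d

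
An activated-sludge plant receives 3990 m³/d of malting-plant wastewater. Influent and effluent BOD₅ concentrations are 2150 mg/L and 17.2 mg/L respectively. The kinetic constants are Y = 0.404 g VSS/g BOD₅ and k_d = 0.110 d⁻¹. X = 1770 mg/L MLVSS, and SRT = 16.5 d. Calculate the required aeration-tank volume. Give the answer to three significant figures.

V ≈ 11400 m³

Steady-state biomass mass balance: V·X·(1 + k_d·θ_c) = Y·Q·(S₀ − S)·θ_c, so V = 0.404 × 3990 × (2150 − 17.2) × 16.5 / [1770 × (1 + 0.110 × 16.5)] = 5.67×10^7 / 4983 = 11385 m³.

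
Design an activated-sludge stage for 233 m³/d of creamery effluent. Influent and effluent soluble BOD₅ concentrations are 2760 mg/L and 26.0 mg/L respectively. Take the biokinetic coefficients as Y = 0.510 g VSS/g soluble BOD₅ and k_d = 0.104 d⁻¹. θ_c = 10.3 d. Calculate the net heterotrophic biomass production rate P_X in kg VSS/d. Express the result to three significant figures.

P_X ≈ 157 kg VSS/d

Observed yield with endogenous decay: Y_obs = Y / (1 + k_d·θ_c) = 0.510 / (1 + 0.104 × 10.3) = 0.510 / 2.071 = 0.2462 g VSS/g soluble BOD₅.
Q·(S₀ − S) = 233 × (2760 − 26.0) × 10⁻³ = 637.0 kg/d removed.
Net biomass production P_X = Y_obs × Q·(S₀ − S) = 0.2462 × 637.0 = 156.9 kg VSS/d.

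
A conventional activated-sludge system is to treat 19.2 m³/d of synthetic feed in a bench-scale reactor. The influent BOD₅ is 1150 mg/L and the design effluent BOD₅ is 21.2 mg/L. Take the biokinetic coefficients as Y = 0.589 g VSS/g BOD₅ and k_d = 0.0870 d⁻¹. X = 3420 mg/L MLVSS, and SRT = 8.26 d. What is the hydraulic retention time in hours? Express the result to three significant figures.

τ ≈ 22.4 h

From the SRT design equation V = Y Q (S₀−S) θ_c / [X (1 + k_d θ_c)] = 0.589 × 19.2 × (1150 − 21.2) × 8.26 / [3420 × (1 + 0.0870 × 8.26)] = 1.05×10^5 / 5878 = 17.94 m³.
Hydraulic retention time τ = V/Q = 17.94 / 19.2 = 0.9343 d = 22.42 h.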